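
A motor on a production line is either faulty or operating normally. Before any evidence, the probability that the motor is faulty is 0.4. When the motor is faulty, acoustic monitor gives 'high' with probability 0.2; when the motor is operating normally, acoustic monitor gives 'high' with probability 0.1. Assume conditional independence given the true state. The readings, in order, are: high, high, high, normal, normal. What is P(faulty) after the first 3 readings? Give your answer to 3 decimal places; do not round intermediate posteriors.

After 'high': P(faulty) = 0.2·0.4000 / (0.2·0.4000 + 0.1·0.6000) ≈ 0.5714
After 'high': P(faulty) = 0.2·0.5714 / (0.2·0.5714 + 0.1·0.4286) ≈ 0.7273
After 'high': P(faulty) = 0.2·0.7273 / (0.2·0.7273 + 0.1·0.2727) ≈ 0.8421

0.842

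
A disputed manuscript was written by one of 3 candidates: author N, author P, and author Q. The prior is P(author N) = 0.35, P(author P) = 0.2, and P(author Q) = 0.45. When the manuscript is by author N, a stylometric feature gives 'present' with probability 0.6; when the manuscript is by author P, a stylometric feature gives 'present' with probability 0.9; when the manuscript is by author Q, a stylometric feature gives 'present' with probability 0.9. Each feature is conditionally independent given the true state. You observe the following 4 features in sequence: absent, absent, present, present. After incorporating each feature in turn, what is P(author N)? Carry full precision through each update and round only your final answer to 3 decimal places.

0.793

After 'absent': normaliser = 0.4·0.3500 + 0.1·0.2000 + 0.1·0.4500; P(author N) ≈ 0.6829, P(author P) ≈ 0.0976, P(author Q) ≈ 0.2195
After 'absent': normaliser = 0.4·0.6829 + 0.1·0.0976 + 0.1·0.2195; P(author N) ≈ 0.8960, P(author P) ≈ 0.0320, P(author Q) ≈ 0.0720
After 'present': normaliser = 0.6·0.8960 + 0.9·0.0320 + 0.9·0.0720; P(author N) ≈ 0.8517, P(author P) ≈ 0.0456, P(author Q) ≈ 0.1027
After 'present': normaliser = 0.6·0.8517 + 0.9·0.0456 + 0.9·0.1027; P(author N) ≈ 0.7929, P(author P) ≈ 0.0637, P(author Q) ≈ 0.1434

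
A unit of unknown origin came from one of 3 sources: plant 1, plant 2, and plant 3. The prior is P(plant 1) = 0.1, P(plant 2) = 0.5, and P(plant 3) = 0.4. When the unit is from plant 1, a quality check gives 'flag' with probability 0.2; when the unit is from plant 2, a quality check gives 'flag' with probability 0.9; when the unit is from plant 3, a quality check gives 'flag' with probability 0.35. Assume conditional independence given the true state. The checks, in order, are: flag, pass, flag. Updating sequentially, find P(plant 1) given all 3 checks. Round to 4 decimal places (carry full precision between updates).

After 'flag': normaliser = 0.2·0.1000 + 0.9·0.5000 + 0.35·0.4000; P(plant 1) ≈ 0.0328, P(plant 2) ≈ 0.7377, P(plant 3) ≈ 0.2295
After 'pass': normaliser = 0.8·0.0328 + 0.1·0.7377 + 0.65·0.2295; P(plant 1) ≈ 0.1053, P(plant 2) ≈ 0.2961, P(plant 3) ≈ 0.5987
After 'flag': normaliser = 0.2·0.1053 + 0.9·0.2961 + 0.35·0.5987; P(plant 1) ≈ 0.0424, P(plant 2) ≈ 0.5361, P(plant 3) ≈ 0.4216

0.0424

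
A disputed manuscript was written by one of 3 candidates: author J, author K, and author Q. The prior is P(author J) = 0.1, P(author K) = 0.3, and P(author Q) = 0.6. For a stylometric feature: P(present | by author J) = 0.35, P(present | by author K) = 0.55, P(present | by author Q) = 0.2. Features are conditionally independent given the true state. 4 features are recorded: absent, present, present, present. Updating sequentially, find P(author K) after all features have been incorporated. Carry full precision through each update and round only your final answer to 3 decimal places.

0.772

Apply Bayes' rule sequentially, carrying P(author K) forward.
After 'absent': normaliser = 0.65·0.1000 + 0.45·0.3000 + 0.8·0.6000; P(author J) ≈ 0.0956, P(author K) ≈ 0.1985, P(author Q) ≈ 0.7059
After 'present': normaliser = 0.35·0.0956 + 0.55·0.1985 + 0.2·0.7059; P(author J) ≈ 0.1179, P(author K) ≈ 0.3847, P(author Q) ≈ 0.4974
After 'present': normaliser = 0.35·0.1179 + 0.55·0.3847 + 0.2·0.4974; P(author J) ≈ 0.1171, P(author K) ≈ 0.6006, P(author Q) ≈ 0.2824
After 'present': normaliser = 0.35·0.1171 + 0.55·0.6006 + 0.2·0.2824; P(author J) ≈ 0.0958, P(author K) ≈ 0.7722, P(author Q) ≈ 0.1320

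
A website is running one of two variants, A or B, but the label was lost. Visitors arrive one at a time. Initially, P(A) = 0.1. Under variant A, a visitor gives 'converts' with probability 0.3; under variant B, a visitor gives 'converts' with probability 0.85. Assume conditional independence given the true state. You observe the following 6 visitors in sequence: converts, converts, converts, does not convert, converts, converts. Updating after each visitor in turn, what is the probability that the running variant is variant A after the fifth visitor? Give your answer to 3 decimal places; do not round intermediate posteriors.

0.008

After 'converts': P(A) = 0.3·0.1000 / (0.3·0.1000 + 0.85·0.9000) ≈ 0.0377
After 'converts': P(A) = 0.3·0.0377 / (0.3·0.0377 + 0.85·0.9623) ≈ 0.0137
After 'converts': P(A) = 0.3·0.0137 / (0.3·0.0137 + 0.85·0.9863) ≈ 0.0049
After 'does not convert': P(A) = 0.7·0.0049 / (0.7·0.0049 + 0.15·0.9951) ≈ 0.0223
After 'converts': P(A) = 0.3·0.0223 / (0.3·0.0223 + 0.85·0.9777) ≈ 0.0080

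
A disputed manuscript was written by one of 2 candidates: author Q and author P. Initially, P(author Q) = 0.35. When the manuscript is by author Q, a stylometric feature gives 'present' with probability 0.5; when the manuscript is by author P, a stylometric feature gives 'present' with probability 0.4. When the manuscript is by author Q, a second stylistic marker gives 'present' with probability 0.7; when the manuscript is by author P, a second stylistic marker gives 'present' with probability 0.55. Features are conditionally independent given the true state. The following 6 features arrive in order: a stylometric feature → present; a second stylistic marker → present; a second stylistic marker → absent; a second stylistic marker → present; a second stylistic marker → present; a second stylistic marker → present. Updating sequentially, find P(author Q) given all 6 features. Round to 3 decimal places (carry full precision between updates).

0.541

After a stylometric feature='present': P(author Q) = 0.5·0.3500 / (0.5·0.3500 + 0.4·0.6500) ≈ 0.4023
After a second stylistic marker='present': P(author Q) = 0.7·0.4023 / (0.7·0.4023 + 0.55·0.5977) ≈ 0.4614
After a second stylistic marker='absent': P(author Q) = 0.3·0.4614 / (0.3·0.4614 + 0.45·0.5386) ≈ 0.3635
After a second stylistic marker='present': P(author Q) = 0.7·0.3635 / (0.7·0.3635 + 0.55·0.6365) ≈ 0.4209
After a second stylistic marker='present': P(author Q) = 0.7·0.4209 / (0.7·0.4209 + 0.55·0.5791) ≈ 0.4805
After a second stylistic marker='present': P(author Q) = 0.7·0.4805 / (0.7·0.4805 + 0.55·0.5195) ≈ 0.5407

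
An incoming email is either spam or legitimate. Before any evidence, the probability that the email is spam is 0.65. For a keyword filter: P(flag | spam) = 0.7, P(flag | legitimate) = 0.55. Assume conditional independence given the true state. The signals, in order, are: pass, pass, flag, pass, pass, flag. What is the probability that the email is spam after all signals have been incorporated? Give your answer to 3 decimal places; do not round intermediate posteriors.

0.373

After 'pass': P(spam) = 0.3·0.6500 / (0.3·0.6500 + 0.45·0.3500) ≈ 0.5532
After 'pass': P(spam) = 0.3·0.5532 / (0.3·0.5532 + 0.45·0.4468) ≈ 0.4522
After 'flag': P(spam) = 0.7·0.4522 / (0.7·0.4522 + 0.55·0.5478) ≈ 0.5123
After 'pass': P(spam) = 0.3·0.5123 / (0.3·0.5123 + 0.45·0.4877) ≈ 0.4119
After 'pass': P(spam) = 0.3·0.4119 / (0.3·0.4119 + 0.45·0.5881) ≈ 0.3183
After 'flag': P(spam) = 0.7·0.3183 / (0.7·0.3183 + 0.55·0.6817) ≈ 0.3727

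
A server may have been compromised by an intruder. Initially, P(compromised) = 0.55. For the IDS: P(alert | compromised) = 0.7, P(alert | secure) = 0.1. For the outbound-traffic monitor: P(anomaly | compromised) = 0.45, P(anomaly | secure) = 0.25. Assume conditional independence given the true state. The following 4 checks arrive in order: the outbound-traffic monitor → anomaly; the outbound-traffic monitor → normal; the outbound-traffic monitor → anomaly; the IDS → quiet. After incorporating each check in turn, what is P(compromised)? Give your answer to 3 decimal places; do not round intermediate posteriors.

After the outbound-traffic monitor='anomaly': P(compromised) = 0.45·0.5500 / (0.45·0.5500 + 0.25·0.4500) ≈ 0.6875
After the outbound-traffic monitor='normal': P(compromised) = 0.55·0.6875 / (0.55·0.6875 + 0.75·0.3125) ≈ 0.6173
After the outbound-traffic monitor='anomaly': P(compromised) = 0.45·0.6173 / (0.45·0.6173 + 0.25·0.3827) ≈ 0.7439
After the IDS='quiet': P(compromised) = 0.3·0.7439 / (0.3·0.7439 + 0.9·0.2561) ≈ 0.4919

0.492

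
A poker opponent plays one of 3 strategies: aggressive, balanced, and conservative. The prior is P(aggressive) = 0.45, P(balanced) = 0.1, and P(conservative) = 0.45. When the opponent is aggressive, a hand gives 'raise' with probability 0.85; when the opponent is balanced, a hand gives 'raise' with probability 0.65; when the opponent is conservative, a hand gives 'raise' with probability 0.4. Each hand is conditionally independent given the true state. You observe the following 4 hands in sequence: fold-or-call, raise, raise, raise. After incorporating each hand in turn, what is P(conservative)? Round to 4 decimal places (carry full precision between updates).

After 'fold-or-call': normaliser = 0.15·0.4500 + 0.35·0.1000 + 0.6·0.4500; P(aggressive) ≈ 0.1812, P(balanced) ≈ 0.0940, P(conservative) ≈ 0.7248
After 'raise': normaliser = 0.85·0.1812 + 0.65·0.0940 + 0.4·0.7248; P(aggressive) ≈ 0.3050, P(balanced) ≈ 0.1209, P(conservative) ≈ 0.5741
After 'raise': normaliser = 0.85·0.3050 + 0.65·0.1209 + 0.4·0.5741; P(aggressive) ≈ 0.4568, P(balanced) ≈ 0.1385, P(conservative) ≈ 0.4047
After 'raise': normaliser = 0.85·0.4568 + 0.65·0.1385 + 0.4·0.4047; P(aggressive) ≈ 0.6065, P(balanced) ≈ 0.1406, P(conservative) ≈ 0.2528

0.2528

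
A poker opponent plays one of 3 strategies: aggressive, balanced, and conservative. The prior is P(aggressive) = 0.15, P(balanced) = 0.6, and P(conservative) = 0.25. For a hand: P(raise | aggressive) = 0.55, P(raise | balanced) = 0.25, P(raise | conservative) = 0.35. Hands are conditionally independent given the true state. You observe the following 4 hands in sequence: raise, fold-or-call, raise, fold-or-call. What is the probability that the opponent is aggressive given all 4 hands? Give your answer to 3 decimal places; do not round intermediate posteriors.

0.213

Each posterior becomes the prior for the next update.
After 'raise': normaliser = 0.55·0.1500 + 0.25·0.6000 + 0.35·0.2500; P(aggressive) ≈ 0.2578, P(balanced) ≈ 0.4688, P(conservative) ≈ 0.2734
After 'fold-or-call': normaliser = 0.45·0.2578 + 0.75·0.4688 + 0.65·0.2734; P(aggressive) ≈ 0.1798, P(balanced) ≈ 0.5448, P(conservative) ≈ 0.2754
After 'raise': normaliser = 0.55·0.1798 + 0.25·0.5448 + 0.35·0.2754; P(aggressive) ≈ 0.2983, P(balanced) ≈ 0.4109, P(conservative) ≈ 0.2908
After 'fold-or-call': normaliser = 0.45·0.2983 + 0.75·0.4109 + 0.65·0.2908; P(aggressive) ≈ 0.2126, P(balanced) ≈ 0.4880, P(conservative) ≈ 0.2994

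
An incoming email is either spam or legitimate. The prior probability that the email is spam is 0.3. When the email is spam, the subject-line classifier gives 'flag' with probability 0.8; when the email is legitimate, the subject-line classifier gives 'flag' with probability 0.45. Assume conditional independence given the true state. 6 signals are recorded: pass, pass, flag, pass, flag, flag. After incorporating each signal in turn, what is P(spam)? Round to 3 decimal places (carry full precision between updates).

0.104

After 'pass': P(spam) = 0.2·0.3000 / (0.2·0.3000 + 0.55·0.7000) ≈ 0.1348
After 'pass': P(spam) = 0.2·0.1348 / (0.2·0.1348 + 0.55·0.8652) ≈ 0.0536
After 'flag': P(spam) = 0.8·0.0536 / (0.8·0.0536 + 0.45·0.9464) ≈ 0.0915
After 'pass': P(spam) = 0.2·0.0915 / (0.2·0.0915 + 0.55·0.9085) ≈ 0.0353
After 'flag': P(spam) = 0.8·0.0353 / (0.8·0.0353 + 0.45·0.9647) ≈ 0.0611
After 'flag': P(spam) = 0.8·0.0611 / (0.8·0.0611 + 0.45·0.9389) ≈ 0.1038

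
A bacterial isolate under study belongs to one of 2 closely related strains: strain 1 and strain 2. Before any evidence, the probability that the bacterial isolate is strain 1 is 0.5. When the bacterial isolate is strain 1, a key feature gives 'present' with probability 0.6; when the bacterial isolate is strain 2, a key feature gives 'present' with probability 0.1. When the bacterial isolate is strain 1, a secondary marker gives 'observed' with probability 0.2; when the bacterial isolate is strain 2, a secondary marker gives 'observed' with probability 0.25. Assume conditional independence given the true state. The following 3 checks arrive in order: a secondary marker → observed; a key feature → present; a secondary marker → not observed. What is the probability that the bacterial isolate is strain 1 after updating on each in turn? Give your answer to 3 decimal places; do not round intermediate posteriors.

0.837

After a secondary marker='observed': P(strain 1) = 0.2·0.5000 / (0.2·0.5000 + 0.25·0.5000) ≈ 0.4444
After a key feature='present': P(strain 1) = 0.6·0.4444 / (0.6·0.4444 + 0.1·0.5556) ≈ 0.8276
After a secondary marker='not observed': P(strain 1) = 0.8·0.8276 / (0.8·0.8276 + 0.75·0.1724) ≈ 0.8366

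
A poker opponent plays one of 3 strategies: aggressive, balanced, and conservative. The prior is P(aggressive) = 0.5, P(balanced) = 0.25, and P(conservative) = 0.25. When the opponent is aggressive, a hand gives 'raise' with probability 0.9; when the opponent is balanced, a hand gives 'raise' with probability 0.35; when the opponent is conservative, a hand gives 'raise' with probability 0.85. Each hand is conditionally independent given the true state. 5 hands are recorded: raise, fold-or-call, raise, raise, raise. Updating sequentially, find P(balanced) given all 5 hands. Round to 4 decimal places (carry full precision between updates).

0.0445

Each posterior becomes the prior for the next update.
After 'raise': normaliser = 0.9·0.5000 + 0.35·0.2500 + 0.85·0.2500; P(aggressive) ≈ 0.6000, P(balanced) ≈ 0.1167, P(conservative) ≈ 0.2833
After 'fold-or-call': normaliser = 0.1·0.6000 + 0.65·0.1167 + 0.15·0.2833; P(aggressive) ≈ 0.3364, P(balanced) ≈ 0.4252, P(conservative) ≈ 0.2383
After 'raise': normaliser = 0.9·0.3364 + 0.35·0.4252 + 0.85·0.2383; P(aggressive) ≈ 0.4629, P(balanced) ≈ 0.2275, P(conservative) ≈ 0.3096
After 'raise': normaliser = 0.9·0.4629 + 0.35·0.2275 + 0.85·0.3096; P(aggressive) ≈ 0.5486, P(balanced) ≈ 0.1049, P(conservative) ≈ 0.3466
After 'raise': normaliser = 0.9·0.5486 + 0.35·0.1049 + 0.85·0.3466; P(aggressive) ≈ 0.5984, P(balanced) ≈ 0.0445, P(conservative) ≈ 0.3571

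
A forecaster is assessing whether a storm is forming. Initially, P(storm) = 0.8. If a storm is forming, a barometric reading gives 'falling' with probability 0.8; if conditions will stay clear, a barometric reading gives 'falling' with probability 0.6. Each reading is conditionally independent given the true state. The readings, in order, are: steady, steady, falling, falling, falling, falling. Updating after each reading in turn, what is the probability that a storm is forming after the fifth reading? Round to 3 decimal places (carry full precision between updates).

Each posterior becomes the prior for the next update.
After 'steady': P(storm) = 0.2·0.8000 / (0.2·0.8000 + 0.4·0.2000) ≈ 0.6667
After 'steady': P(storm) = 0.2·0.6667 / (0.2·0.6667 + 0.4·0.3333) ≈ 0.5000
After 'falling': P(storm) = 0.8·0.5000 / (0.8·0.5000 + 0.6·0.5000) ≈ 0.5714
After 'falling': P(storm) = 0.8·0.5714 / (0.8·0.5714 + 0.6·0.4286) ≈ 0.6400
After 'falling': P(storm) = 0.8·0.6400 / (0.8·0.6400 + 0.6·0.3600) ≈ 0.7033

0.703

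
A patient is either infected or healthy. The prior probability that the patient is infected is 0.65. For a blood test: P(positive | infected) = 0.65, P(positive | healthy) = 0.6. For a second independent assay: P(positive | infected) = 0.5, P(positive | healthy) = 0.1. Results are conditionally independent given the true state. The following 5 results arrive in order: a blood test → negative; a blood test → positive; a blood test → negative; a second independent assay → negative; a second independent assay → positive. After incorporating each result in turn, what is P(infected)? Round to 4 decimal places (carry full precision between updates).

Apply Bayes' rule sequentially, carrying P(infected) forward.
After a blood test='negative': P(infected) = 0.35·0.6500 / (0.35·0.6500 + 0.4·0.3500) ≈ 0.6190
After a blood test='positive': P(infected) = 0.65·0.6190 / (0.65·0.6190 + 0.6·0.3810) ≈ 0.6377
After a blood test='negative': P(infected) = 0.35·0.6377 / (0.35·0.6377 + 0.4·0.3623) ≈ 0.6064
After a second independent assay='negative': P(infected) = 0.5·0.6064 / (0.5·0.6064 + 0.9·0.3936) ≈ 0.4611
After a second independent assay='positive': P(infected) = 0.5·0.4611 / (0.5·0.4611 + 0.1·0.5389) ≈ 0.8106

0.8106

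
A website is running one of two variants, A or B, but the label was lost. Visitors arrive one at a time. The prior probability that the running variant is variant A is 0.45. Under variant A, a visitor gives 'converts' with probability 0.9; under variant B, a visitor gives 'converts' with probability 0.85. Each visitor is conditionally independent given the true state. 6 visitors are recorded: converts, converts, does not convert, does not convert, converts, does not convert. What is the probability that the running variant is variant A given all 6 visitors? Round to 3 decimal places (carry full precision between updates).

0.223

After 'converts': P(A) = 0.9·0.4500 / (0.9·0.4500 + 0.85·0.5500) ≈ 0.4642
After 'converts': P(A) = 0.9·0.4642 / (0.9·0.4642 + 0.85·0.5358) ≈ 0.4784
After 'does not convert': P(A) = 0.1·0.4784 / (0.1·0.4784 + 0.15·0.5216) ≈ 0.3795
After 'does not convert': P(A) = 0.1·0.3795 / (0.1·0.3795 + 0.15·0.6205) ≈ 0.2896
After 'converts': P(A) = 0.9·0.2896 / (0.9·0.2896 + 0.85·0.7104) ≈ 0.3015
After 'does not convert': P(A) = 0.1·0.3015 / (0.1·0.3015 + 0.15·0.6985) ≈ 0.2235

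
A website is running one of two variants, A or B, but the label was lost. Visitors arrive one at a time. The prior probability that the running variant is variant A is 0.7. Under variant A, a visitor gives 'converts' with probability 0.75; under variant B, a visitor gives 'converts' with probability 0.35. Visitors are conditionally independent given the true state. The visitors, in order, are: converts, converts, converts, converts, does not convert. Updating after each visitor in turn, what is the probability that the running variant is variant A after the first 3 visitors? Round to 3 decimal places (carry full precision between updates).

0.958

After 'converts': P(A) = 0.75·0.7000 / (0.75·0.7000 + 0.35·0.3000) ≈ 0.8333
After 'converts': P(A) = 0.75·0.8333 / (0.75·0.8333 + 0.35·0.1667) ≈ 0.9146
After 'converts': P(A) = 0.75·0.9146 / (0.75·0.9146 + 0.35·0.0854) ≈ 0.9583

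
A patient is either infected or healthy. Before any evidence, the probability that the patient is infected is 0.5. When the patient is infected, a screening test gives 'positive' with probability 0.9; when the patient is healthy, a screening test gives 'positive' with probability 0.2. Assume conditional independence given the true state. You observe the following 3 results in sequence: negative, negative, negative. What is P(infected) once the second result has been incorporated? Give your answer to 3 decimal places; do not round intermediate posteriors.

Each posterior becomes the prior for the next update.
After 'negative': P(infected) = 0.1·0.5000 / (0.1·0.5000 + 0.8·0.5000) ≈ 0.1111
After 'negative': P(infected) = 0.1·0.1111 / (0.1·0.1111 + 0.8·0.8889) ≈ 0.0154

0.015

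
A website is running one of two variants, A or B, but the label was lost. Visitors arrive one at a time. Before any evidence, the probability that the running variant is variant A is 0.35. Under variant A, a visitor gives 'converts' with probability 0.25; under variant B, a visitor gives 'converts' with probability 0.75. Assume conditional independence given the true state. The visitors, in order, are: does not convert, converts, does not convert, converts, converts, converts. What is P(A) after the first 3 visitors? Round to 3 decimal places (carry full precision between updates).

After 'does not convert': P(A) = 0.75·0.3500 / (0.75·0.3500 + 0.25·0.6500) ≈ 0.6176
After 'converts': P(A) = 0.25·0.6176 / (0.25·0.6176 + 0.75·0.3824) ≈ 0.3500
After 'does not convert': P(A) = 0.75·0.3500 / (0.75·0.3500 + 0.25·0.6500) ≈ 0.6176

0.618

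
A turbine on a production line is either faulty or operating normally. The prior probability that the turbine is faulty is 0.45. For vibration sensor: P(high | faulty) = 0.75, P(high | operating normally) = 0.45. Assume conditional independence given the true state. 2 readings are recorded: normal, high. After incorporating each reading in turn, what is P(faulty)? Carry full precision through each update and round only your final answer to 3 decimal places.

0.383

Apply Bayes' rule sequentially, carrying P(faulty) forward.
After 'normal': P(faulty) = 0.25·0.4500 / (0.25·0.4500 + 0.55·0.5500) ≈ 0.2711
After 'high': P(faulty) = 0.75·0.2711 / (0.75·0.2711 + 0.45·0.7289) ≈ 0.3827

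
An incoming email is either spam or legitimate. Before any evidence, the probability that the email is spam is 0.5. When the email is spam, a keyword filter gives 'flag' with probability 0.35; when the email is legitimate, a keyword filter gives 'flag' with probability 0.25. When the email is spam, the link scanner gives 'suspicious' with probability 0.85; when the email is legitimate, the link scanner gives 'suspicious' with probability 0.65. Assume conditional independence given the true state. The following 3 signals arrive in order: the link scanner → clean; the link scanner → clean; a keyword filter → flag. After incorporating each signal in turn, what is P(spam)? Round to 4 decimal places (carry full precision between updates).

After the link scanner='clean': P(spam) = 0.15·0.5000 / (0.15·0.5000 + 0.35·0.5000) ≈ 0.3000
After the link scanner='clean': P(spam) = 0.15·0.3000 / (0.15·0.3000 + 0.35·0.7000) ≈ 0.1552
After a keyword filter='flag': P(spam) = 0.35·0.1552 / (0.35·0.1552 + 0.25·0.8448) ≈ 0.2045

0.2045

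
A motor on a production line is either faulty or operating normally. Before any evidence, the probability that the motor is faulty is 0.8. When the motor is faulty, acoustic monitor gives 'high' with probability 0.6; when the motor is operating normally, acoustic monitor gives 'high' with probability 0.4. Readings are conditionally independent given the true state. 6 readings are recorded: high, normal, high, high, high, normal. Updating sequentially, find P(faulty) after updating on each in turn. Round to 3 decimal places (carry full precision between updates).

0.900

Each posterior becomes the prior for the next update.
After 'high': P(faulty) = 0.6·0.8000 / (0.6·0.8000 + 0.4·0.2000) ≈ 0.8571
After 'normal': P(faulty) = 0.4·0.8571 / (0.4·0.8571 + 0.6·0.1429) ≈ 0.8000
After 'high': P(faulty) = 0.6·0.8000 / (0.6·0.8000 + 0.4·0.2000) ≈ 0.8571
After 'high': P(faulty) = 0.6·0.8571 / (0.6·0.8571 + 0.4·0.1429) ≈ 0.9000
After 'high': P(faulty) = 0.6·0.9000 / (0.6·0.9000 + 0.4·0.1000) ≈ 0.9310
After 'normal': P(faulty) = 0.4·0.9310 / (0.4·0.9310 + 0.6·0.0690) ≈ 0.9000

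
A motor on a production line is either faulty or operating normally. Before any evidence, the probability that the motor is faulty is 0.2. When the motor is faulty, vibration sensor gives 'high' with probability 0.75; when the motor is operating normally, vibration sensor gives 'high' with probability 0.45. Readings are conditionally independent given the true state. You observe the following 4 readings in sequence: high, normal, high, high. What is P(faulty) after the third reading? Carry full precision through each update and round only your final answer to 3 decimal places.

Each posterior becomes the prior for the next update.
After 'high': P(faulty) = 0.75·0.2000 / (0.75·0.2000 + 0.45·0.8000) ≈ 0.2941
After 'normal': P(faulty) = 0.25·0.2941 / (0.25·0.2941 + 0.55·0.7059) ≈ 0.1592
After 'high': P(faulty) = 0.75·0.1592 / (0.75·0.1592 + 0.45·0.8408) ≈ 0.2399

0.240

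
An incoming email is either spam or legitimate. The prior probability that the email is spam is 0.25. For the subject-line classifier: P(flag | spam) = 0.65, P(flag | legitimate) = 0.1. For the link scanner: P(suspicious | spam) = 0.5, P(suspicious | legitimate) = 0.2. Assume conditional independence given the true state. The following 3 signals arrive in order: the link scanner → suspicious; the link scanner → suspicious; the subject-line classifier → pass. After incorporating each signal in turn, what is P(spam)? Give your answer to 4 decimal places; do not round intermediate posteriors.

0.4476

After the link scanner='suspicious': P(spam) = 0.5·0.2500 / (0.5·0.2500 + 0.2·0.7500) ≈ 0.4545
After the link scanner='suspicious': P(spam) = 0.5·0.4545 / (0.5·0.4545 + 0.2·0.5455) ≈ 0.6757
After the subject-line classifier='pass': P(spam) = 0.35·0.6757 / (0.35·0.6757 + 0.9·0.3243) ≈ 0.4476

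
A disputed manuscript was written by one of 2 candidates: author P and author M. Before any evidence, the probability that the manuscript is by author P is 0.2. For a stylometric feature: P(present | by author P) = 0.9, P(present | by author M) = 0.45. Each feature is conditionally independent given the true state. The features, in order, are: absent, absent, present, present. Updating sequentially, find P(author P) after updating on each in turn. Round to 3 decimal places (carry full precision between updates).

0.032

After 'absent': P(author P) = 0.1·0.2000 / (0.1·0.2000 + 0.55·0.8000) ≈ 0.0435
After 'absent': P(author P) = 0.1·0.0435 / (0.1·0.0435 + 0.55·0.9565) ≈ 0.0082
After 'present': P(author P) = 0.9·0.0082 / (0.9·0.0082 + 0.45·0.9918) ≈ 0.0163
After 'present': P(author P) = 0.9·0.0163 / (0.9·0.0163 + 0.45·0.9837) ≈ 0.0320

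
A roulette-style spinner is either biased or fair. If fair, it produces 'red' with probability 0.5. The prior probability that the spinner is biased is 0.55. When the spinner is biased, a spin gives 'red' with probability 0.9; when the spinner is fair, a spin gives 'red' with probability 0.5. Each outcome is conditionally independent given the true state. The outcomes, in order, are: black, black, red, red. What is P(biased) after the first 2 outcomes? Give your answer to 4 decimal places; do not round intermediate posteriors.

0.0466

After 'black': P(biased) = 0.1·0.5500 / (0.1·0.5500 + 0.5·0.4500) ≈ 0.1964
After 'black': P(biased) = 0.1·0.1964 / (0.1·0.1964 + 0.5·0.8036) ≈ 0.0466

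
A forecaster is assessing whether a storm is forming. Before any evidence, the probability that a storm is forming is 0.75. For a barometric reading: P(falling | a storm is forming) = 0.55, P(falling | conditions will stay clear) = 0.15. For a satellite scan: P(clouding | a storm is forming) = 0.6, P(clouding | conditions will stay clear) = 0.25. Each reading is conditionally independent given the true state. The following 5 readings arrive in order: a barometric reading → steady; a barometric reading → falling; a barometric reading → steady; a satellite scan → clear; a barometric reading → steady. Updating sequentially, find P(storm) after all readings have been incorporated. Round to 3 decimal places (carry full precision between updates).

Apply Bayes' rule sequentially, carrying P(storm) forward.
After a barometric reading='steady': P(storm) = 0.45·0.7500 / (0.45·0.7500 + 0.85·0.2500) ≈ 0.6136
After a barometric reading='falling': P(storm) = 0.55·0.6136 / (0.55·0.6136 + 0.15·0.3864) ≈ 0.8534
After a barometric reading='steady': P(storm) = 0.45·0.8534 / (0.45·0.8534 + 0.85·0.1466) ≈ 0.7551
After a satellite scan='clear': P(storm) = 0.4·0.7551 / (0.4·0.7551 + 0.75·0.2449) ≈ 0.6218
After a barometric reading='steady': P(storm) = 0.45·0.6218 / (0.45·0.6218 + 0.85·0.3782) ≈ 0.4654

0.465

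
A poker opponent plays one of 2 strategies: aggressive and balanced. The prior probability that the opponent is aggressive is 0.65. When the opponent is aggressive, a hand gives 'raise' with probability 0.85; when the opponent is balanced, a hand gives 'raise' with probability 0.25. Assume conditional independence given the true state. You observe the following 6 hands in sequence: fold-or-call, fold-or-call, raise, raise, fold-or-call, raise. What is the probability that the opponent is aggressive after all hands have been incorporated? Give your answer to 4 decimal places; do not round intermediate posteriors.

0.3687

After 'fold-or-call': P(aggressive) = 0.15·0.6500 / (0.15·0.6500 + 0.75·0.3500) ≈ 0.2708
After 'fold-or-call': P(aggressive) = 0.15·0.2708 / (0.15·0.2708 + 0.75·0.7292) ≈ 0.0691
After 'raise': P(aggressive) = 0.85·0.0691 / (0.85·0.0691 + 0.25·0.9309) ≈ 0.2016
After 'raise': P(aggressive) = 0.85·0.2016 / (0.85·0.2016 + 0.25·0.7984) ≈ 0.4620
After 'fold-or-call': P(aggressive) = 0.15·0.4620 / (0.15·0.4620 + 0.75·0.5380) ≈ 0.1466
After 'raise': P(aggressive) = 0.85·0.1466 / (0.85·0.1466 + 0.25·0.8534) ≈ 0.3687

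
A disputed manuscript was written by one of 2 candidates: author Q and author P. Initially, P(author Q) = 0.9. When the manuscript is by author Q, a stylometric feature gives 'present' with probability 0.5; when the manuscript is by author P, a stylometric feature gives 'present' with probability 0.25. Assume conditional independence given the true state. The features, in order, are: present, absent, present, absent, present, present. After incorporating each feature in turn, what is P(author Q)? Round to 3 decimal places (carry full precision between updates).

0.985

After 'present': P(author Q) = 0.5·0.9000 / (0.5·0.9000 + 0.25·0.1000) ≈ 0.9474
After 'absent': P(author Q) = 0.5·0.9474 / (0.5·0.9474 + 0.75·0.0526) ≈ 0.9231
After 'present': P(author Q) = 0.5·0.9231 / (0.5·0.9231 + 0.25·0.0769) ≈ 0.9600
After 'absent': P(author Q) = 0.5·0.9600 / (0.5·0.9600 + 0.75·0.0400) ≈ 0.9412
After 'present': P(author Q) = 0.5·0.9412 / (0.5·0.9412 + 0.25·0.0588) ≈ 0.9697
After 'present': P(author Q) = 0.5·0.9697 / (0.5·0.9697 + 0.25·0.0303) ≈ 0.9846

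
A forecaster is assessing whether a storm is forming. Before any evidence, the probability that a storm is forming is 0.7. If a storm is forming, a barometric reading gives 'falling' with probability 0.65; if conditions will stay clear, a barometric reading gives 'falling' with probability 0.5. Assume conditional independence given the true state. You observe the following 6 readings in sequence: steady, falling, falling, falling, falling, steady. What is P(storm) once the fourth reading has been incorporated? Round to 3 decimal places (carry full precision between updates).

0.782

After 'steady': P(storm) = 0.35·0.7000 / (0.35·0.7000 + 0.5·0.3000) ≈ 0.6203
After 'falling': P(storm) = 0.65·0.6203 / (0.65·0.6203 + 0.5·0.3797) ≈ 0.6798
After 'falling': P(storm) = 0.65·0.6798 / (0.65·0.6798 + 0.5·0.3202) ≈ 0.7341
After 'falling': P(storm) = 0.65·0.7341 / (0.65·0.7341 + 0.5·0.2659) ≈ 0.7821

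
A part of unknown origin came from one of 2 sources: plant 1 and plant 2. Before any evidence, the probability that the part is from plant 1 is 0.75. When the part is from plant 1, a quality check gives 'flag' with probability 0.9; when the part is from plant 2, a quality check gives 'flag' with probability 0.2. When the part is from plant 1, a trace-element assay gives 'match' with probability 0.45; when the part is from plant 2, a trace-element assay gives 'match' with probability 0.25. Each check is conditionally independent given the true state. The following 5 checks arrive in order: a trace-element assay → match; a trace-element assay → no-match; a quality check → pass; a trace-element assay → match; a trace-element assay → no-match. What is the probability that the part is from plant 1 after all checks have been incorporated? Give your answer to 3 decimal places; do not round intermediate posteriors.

After a trace-element assay='match': P(plant 1) = 0.45·0.7500 / (0.45·0.7500 + 0.25·0.2500) ≈ 0.8438
After a trace-element assay='no-match': P(plant 1) = 0.55·0.8438 / (0.55·0.8438 + 0.75·0.1562) ≈ 0.7984
After a quality check='pass': P(plant 1) = 0.1·0.7984 / (0.1·0.7984 + 0.8·0.2016) ≈ 0.3311
After a trace-element assay='match': P(plant 1) = 0.45·0.3311 / (0.45·0.3311 + 0.25·0.6689) ≈ 0.4712
After a trace-element assay='no-match': P(plant 1) = 0.55·0.4712 / (0.55·0.4712 + 0.75·0.5288) ≈ 0.3952

0.395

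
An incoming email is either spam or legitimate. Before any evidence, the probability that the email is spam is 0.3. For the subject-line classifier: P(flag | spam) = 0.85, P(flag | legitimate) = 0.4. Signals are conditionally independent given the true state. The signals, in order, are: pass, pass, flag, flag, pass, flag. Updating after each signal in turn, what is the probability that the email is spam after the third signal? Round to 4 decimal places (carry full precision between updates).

0.0539

After 'pass': P(spam) = 0.15·0.3000 / (0.15·0.3000 + 0.6·0.7000) ≈ 0.0968
After 'pass': P(spam) = 0.15·0.0968 / (0.15·0.0968 + 0.6·0.9032) ≈ 0.0261
After 'flag': P(spam) = 0.85·0.0261 / (0.85·0.0261 + 0.4·0.9739) ≈ 0.0539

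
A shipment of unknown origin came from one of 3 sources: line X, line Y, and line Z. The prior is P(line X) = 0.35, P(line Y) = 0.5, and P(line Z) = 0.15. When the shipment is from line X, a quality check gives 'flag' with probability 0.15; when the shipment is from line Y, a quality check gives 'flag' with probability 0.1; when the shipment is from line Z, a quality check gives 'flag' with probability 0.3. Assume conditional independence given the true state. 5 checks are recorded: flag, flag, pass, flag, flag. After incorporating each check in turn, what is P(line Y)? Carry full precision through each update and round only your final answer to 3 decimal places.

0.043

After 'flag': normaliser = 0.15·0.3500 + 0.1·0.5000 + 0.3·0.1500; P(line X) ≈ 0.3559, P(line Y) ≈ 0.3390, P(line Z) ≈ 0.3051
After 'flag': normaliser = 0.15·0.3559 + 0.1·0.3390 + 0.3·0.3051; P(line X) ≈ 0.2986, P(line Y) ≈ 0.1896, P(line Z) ≈ 0.5118
After 'pass': normaliser = 0.85·0.2986 + 0.9·0.1896 + 0.7·0.5118; P(line X) ≈ 0.3243, P(line Y) ≈ 0.2180, P(line Z) ≈ 0.4578
After 'flag': normaliser = 0.15·0.3243 + 0.1·0.2180 + 0.3·0.4578; P(line X) ≈ 0.2341, P(line Y) ≈ 0.1049, P(line Z) ≈ 0.6610
After 'flag': normaliser = 0.15·0.2341 + 0.1·0.1049 + 0.3·0.6610; P(line X) ≈ 0.1440, P(line Y) ≈ 0.0430, P(line Z) ≈ 0.8130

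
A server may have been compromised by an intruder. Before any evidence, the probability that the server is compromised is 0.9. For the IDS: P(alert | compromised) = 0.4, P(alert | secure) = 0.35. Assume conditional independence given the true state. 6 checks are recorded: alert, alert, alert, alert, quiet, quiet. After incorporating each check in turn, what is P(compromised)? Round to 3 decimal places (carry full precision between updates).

0.929

After 'alert': P(compromised) = 0.4·0.9000 / (0.4·0.9000 + 0.35·0.1000) ≈ 0.9114
After 'alert': P(compromised) = 0.4·0.9114 / (0.4·0.9114 + 0.35·0.0886) ≈ 0.9216
After 'alert': P(compromised) = 0.4·0.9216 / (0.4·0.9216 + 0.35·0.0784) ≈ 0.9307
After 'alert': P(compromised) = 0.4·0.9307 / (0.4·0.9307 + 0.35·0.0693) ≈ 0.9389
After 'quiet': P(compromised) = 0.6·0.9389 / (0.6·0.9389 + 0.65·0.0611) ≈ 0.9341
After 'quiet': P(compromised) = 0.6·0.9341 / (0.6·0.9341 + 0.65·0.0659) ≈ 0.9290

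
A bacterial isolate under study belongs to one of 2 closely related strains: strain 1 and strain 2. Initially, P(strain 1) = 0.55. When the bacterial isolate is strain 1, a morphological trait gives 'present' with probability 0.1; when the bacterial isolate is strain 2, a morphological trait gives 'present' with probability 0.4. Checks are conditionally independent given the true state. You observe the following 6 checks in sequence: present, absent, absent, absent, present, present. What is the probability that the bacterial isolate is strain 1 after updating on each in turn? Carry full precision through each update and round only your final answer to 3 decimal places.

After 'present': P(strain 1) = 0.1·0.5500 / (0.1·0.5500 + 0.4·0.4500) ≈ 0.2340
After 'absent': P(strain 1) = 0.9·0.2340 / (0.9·0.2340 + 0.6·0.7660) ≈ 0.3143
After 'absent': P(strain 1) = 0.9·0.3143 / (0.9·0.3143 + 0.6·0.6857) ≈ 0.4074
After 'absent': P(strain 1) = 0.9·0.4074 / (0.9·0.4074 + 0.6·0.5926) ≈ 0.5077
After 'present': P(strain 1) = 0.1·0.5077 / (0.1·0.5077 + 0.4·0.4923) ≈ 0.2050
After 'present': P(strain 1) = 0.1·0.2050 / (0.1·0.2050 + 0.4·0.7950) ≈ 0.0606

0.061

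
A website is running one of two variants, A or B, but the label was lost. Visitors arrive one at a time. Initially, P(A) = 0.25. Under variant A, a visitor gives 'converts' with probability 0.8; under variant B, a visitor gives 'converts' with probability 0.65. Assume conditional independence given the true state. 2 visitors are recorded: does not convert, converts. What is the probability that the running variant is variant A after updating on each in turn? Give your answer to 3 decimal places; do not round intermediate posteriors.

0.190

Each posterior becomes the prior for the next update.
After 'does not convert': P(A) = 0.2·0.2500 / (0.2·0.2500 + 0.35·0.7500) ≈ 0.1600
After 'converts': P(A) = 0.8·0.1600 / (0.8·0.1600 + 0.65·0.8400) ≈ 0.1899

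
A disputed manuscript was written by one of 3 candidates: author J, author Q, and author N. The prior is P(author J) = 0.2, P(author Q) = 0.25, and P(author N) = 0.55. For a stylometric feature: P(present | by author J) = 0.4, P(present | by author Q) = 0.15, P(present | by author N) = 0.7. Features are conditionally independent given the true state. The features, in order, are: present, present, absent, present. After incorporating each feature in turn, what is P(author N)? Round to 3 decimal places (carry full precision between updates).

After 'present': normaliser = 0.4·0.2000 + 0.15·0.2500 + 0.7·0.5500; P(author J) ≈ 0.1592, P(author Q) ≈ 0.0746, P(author N) ≈ 0.7662
After 'present': normaliser = 0.4·0.1592 + 0.15·0.0746 + 0.7·0.7662; P(author J) ≈ 0.1042, P(author Q) ≈ 0.0183, P(author N) ≈ 0.8775
After 'absent': normaliser = 0.6·0.1042 + 0.85·0.0183 + 0.3·0.8775; P(author J) ≈ 0.1832, P(author Q) ≈ 0.0456, P(author N) ≈ 0.7712
After 'present': normaliser = 0.4·0.1832 + 0.15·0.0456 + 0.7·0.7712; P(author J) ≈ 0.1182, P(author Q) ≈ 0.0110, P(author N) ≈ 0.8708

0.871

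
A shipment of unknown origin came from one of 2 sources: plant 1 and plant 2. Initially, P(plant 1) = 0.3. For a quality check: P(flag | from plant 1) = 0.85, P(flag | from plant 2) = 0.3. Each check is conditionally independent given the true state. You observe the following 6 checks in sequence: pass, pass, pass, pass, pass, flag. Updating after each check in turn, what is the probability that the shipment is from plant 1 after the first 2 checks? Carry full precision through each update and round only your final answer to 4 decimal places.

0.0193

After 'pass': P(plant 1) = 0.15·0.3000 / (0.15·0.3000 + 0.7·0.7000) ≈ 0.0841
After 'pass': P(plant 1) = 0.15·0.0841 / (0.15·0.0841 + 0.7·0.9159) ≈ 0.0193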